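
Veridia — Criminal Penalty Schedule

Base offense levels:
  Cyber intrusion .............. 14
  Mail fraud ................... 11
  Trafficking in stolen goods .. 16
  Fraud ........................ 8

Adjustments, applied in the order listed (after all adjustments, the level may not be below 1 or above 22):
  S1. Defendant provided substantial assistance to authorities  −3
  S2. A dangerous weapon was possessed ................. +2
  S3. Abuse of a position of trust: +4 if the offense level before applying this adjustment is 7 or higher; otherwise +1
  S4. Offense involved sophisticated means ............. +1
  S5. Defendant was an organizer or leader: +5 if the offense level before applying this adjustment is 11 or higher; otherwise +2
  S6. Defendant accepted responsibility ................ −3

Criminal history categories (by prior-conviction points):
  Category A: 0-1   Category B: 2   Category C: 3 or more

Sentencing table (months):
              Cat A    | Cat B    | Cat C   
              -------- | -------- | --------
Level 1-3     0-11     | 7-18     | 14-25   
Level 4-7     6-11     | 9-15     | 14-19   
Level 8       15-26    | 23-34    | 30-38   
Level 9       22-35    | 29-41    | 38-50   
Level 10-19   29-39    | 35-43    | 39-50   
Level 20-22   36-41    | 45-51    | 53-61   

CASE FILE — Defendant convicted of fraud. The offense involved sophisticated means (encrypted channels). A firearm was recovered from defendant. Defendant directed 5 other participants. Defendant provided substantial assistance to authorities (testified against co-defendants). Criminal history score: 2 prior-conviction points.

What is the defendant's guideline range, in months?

35-43 months

Base offense level for fraud: 8.
S1 applies: 8 − 3 = 5.
S2 applies: 5 + 2 = 7.
S3 does not apply.
S4 applies: 7 + 1 = 8.
S5 applies (level before this adjustment is 8 < 11, so +2): 8 + 2 = 10.
Final offense level: 10.
Criminal history: 2 prior points → Category B (2).
Level 10 falls in the 10-19 band.
Grid: Level 10-19 × Category B = 35-43 months.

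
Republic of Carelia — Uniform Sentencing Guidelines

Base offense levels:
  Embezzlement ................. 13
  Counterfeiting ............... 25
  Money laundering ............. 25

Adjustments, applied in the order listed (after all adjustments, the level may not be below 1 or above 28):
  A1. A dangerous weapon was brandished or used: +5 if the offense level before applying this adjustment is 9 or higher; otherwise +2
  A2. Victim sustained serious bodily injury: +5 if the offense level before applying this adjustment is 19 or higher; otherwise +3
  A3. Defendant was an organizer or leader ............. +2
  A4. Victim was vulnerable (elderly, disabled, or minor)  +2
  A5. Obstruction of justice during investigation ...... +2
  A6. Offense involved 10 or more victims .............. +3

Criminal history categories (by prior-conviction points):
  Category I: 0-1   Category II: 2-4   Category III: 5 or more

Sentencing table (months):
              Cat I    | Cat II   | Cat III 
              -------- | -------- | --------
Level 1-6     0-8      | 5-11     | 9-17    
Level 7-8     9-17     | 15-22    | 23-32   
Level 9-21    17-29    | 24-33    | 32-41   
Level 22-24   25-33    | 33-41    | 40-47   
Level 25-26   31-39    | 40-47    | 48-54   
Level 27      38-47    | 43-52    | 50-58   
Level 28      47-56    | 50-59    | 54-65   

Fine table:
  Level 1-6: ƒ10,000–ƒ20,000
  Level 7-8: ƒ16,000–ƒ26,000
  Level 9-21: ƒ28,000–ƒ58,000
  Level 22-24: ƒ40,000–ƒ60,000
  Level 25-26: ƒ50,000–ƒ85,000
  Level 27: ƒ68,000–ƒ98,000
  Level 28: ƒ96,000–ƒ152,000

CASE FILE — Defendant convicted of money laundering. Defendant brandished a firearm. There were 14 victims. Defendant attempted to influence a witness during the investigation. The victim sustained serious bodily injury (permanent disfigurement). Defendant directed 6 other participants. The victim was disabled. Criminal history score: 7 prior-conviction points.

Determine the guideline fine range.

ƒ96,000–ƒ152,000

Base offense level for money laundering: 25.
A1 applies (level before this adjustment is 25 ≥ 9, so +5): 25 + 5 = 30.
A2 applies (level before this adjustment is 30 ≥ 19, so +5): 30 + 5 = 35.
A3 applies: 35 + 2 = 37.
A4 applies: 37 + 2 = 39.
A5 applies: 39 + 2 = 41.
A6 applies: 41 + 3 = 44.
Level 44 exceeds the maximum of 28; capped at 28.
Final offense level: 28.
Level 28 falls in the 28 band.
Fine table: Level 28 → ƒ96,000–ƒ152,000.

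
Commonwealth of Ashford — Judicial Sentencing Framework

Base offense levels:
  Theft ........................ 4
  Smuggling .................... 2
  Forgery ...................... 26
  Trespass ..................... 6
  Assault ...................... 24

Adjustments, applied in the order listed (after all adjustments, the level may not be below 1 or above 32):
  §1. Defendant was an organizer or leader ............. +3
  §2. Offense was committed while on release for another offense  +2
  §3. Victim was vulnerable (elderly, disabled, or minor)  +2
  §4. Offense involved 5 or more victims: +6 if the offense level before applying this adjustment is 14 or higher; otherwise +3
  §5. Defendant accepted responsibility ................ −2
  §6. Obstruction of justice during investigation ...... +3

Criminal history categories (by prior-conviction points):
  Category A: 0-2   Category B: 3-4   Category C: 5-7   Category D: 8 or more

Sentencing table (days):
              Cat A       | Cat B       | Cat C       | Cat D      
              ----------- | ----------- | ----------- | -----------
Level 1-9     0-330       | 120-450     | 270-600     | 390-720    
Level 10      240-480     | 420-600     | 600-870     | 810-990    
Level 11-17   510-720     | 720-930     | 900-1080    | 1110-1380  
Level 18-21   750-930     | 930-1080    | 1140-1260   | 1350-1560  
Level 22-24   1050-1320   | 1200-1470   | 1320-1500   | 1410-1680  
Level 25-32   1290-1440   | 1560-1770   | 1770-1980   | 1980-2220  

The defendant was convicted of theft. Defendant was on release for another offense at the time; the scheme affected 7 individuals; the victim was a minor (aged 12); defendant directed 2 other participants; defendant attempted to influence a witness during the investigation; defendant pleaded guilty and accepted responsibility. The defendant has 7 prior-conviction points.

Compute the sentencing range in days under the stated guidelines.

900-1080 days

Base offense level for theft: 4.
§1 applies: 4 + 3 = 7.
§2 applies: 7 + 2 = 9.
§3 applies: 9 + 2 = 11.
§4 applies (level before this adjustment is 11 < 14, so +3): 11 + 3 = 14.
§5 applies: 14 − 2 = 12.
§6 applies: 12 + 3 = 15.
Final offense level: 15.
Criminal history: 7 prior points → Category C (5-7).
Level 15 falls in the 11-17 band.
Grid: Level 11-17 × Category C = 900-1080 days.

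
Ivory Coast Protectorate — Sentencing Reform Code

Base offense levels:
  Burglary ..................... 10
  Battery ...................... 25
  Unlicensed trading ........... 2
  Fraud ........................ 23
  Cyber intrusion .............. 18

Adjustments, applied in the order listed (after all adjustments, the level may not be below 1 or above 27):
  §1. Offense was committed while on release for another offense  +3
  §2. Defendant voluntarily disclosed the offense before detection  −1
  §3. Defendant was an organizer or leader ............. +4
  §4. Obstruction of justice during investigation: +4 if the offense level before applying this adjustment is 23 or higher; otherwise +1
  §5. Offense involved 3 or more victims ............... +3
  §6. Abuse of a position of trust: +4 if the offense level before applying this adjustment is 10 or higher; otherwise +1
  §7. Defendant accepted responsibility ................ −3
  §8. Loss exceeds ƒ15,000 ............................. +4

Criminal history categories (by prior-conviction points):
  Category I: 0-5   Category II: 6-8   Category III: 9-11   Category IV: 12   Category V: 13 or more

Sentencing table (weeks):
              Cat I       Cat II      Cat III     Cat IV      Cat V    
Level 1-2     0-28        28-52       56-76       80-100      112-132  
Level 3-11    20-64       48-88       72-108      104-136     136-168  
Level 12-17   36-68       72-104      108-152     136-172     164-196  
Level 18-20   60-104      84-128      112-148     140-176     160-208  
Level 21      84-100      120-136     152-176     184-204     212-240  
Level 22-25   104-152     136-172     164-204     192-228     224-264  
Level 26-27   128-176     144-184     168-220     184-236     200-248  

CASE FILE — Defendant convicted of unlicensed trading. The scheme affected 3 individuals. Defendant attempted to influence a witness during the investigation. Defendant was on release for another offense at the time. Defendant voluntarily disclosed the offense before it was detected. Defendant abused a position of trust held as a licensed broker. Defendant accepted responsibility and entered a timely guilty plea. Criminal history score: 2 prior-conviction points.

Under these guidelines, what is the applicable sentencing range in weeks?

Base offense level for unlicensed trading: 2.
§1 applies: 2 + 3 = 5.
§2 applies: 5 − 1 = 4.
§4 applies (level before this adjustment is 4 < 23, so +1): 4 + 1 = 5.
§5 applies: 5 + 3 = 8.
§6 applies (level before this adjustment is 8 < 10, so +1): 8 + 1 = 9.
§7 applies: 9 − 3 = 6.
Final offense level: 6.
Criminal history: 2 prior points → Category I (0-5).
Level 6 falls in the 3-11 band.
Grid: Level 3-11 × Category I = 20-64 weeks.

20-64 weeks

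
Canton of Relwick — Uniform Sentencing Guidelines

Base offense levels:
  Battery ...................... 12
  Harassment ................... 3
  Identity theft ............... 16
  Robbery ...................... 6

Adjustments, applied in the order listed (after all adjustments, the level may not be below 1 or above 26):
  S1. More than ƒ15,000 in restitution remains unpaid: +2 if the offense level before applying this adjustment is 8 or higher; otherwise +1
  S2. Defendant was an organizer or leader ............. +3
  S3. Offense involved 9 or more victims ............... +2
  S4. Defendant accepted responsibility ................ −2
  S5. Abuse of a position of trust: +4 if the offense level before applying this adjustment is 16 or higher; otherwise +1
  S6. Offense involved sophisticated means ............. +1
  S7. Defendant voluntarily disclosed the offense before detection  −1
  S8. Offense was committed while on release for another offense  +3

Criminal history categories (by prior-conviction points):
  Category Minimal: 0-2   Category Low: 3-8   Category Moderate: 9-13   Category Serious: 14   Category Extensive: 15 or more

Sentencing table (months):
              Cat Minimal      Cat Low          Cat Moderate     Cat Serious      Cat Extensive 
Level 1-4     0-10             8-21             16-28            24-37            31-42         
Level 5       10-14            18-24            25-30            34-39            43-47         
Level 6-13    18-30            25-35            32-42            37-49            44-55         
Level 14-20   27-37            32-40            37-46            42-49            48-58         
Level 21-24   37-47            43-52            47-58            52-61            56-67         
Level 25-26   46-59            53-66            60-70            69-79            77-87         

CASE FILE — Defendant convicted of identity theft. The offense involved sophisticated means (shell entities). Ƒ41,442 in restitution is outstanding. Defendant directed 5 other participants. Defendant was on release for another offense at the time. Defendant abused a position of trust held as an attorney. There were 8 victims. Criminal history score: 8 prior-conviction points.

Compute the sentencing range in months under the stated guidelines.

53-66 months

Base offense level for identity theft: 16.
S1 applies (level before this adjustment is 16 ≥ 8, so +2): 16 + 2 = 18.
S2 applies: 18 + 3 = 21.
S4 does not apply.
S5 applies (level before this adjustment is 21 ≥ 16, so +4): 21 + 4 = 25.
S6 applies: 25 + 1 = 26.
S8 applies: 26 + 3 = 29.
Level 29 exceeds the maximum of 26; capped at 26.
Final offense level: 26.
Criminal history: 8 prior points → Category Low (3-8).
Level 26 falls in the 25-26 band.
Grid: Level 25-26 × Category Low = 53-66 months.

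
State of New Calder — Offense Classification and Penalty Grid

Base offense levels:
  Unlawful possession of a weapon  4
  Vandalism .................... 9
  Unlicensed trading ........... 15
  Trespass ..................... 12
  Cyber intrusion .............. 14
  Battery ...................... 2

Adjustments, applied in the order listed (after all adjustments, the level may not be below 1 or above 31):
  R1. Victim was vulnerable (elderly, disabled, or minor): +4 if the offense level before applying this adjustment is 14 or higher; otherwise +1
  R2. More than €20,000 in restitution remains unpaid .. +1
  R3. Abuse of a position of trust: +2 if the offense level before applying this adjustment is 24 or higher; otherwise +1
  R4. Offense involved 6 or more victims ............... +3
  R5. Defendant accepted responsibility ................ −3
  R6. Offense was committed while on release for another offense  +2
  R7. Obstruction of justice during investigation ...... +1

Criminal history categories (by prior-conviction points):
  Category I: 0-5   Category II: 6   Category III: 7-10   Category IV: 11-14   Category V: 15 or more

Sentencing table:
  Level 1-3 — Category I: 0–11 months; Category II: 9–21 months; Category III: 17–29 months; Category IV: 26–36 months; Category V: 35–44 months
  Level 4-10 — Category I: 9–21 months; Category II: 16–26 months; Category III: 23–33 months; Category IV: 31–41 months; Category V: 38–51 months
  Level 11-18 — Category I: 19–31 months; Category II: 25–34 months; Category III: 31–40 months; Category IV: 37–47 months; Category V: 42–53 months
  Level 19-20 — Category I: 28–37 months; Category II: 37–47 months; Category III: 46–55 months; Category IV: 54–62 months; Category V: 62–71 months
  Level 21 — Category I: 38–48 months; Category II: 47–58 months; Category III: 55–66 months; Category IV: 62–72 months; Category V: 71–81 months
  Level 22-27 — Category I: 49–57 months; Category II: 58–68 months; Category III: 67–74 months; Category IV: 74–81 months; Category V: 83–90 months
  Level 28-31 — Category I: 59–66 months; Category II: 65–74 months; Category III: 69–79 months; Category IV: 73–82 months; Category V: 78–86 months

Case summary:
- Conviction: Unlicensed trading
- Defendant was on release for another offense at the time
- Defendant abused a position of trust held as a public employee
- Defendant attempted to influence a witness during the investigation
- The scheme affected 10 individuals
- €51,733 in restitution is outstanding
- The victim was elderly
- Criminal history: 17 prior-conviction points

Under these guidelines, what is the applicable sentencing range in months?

Base offense level for unlicensed trading: 15.
R1 applies (level before this adjustment is 15 ≥ 14, so +4): 15 + 4 = 19.
R2 applies: 19 + 1 = 20.
R3 applies (level before this adjustment is 20 < 24, so +1): 20 + 1 = 21.
R4 applies: 21 + 3 = 24.
R5 does not apply.
R6 applies: 24 + 2 = 26.
R7 applies: 26 + 1 = 27.
Final offense level: 27.
Criminal history: 17 prior points → Category V (15+).
Level 27 falls in the 22-27 band.
Grid: Level 22-27 × Category V = 83-90 months.

83-90 months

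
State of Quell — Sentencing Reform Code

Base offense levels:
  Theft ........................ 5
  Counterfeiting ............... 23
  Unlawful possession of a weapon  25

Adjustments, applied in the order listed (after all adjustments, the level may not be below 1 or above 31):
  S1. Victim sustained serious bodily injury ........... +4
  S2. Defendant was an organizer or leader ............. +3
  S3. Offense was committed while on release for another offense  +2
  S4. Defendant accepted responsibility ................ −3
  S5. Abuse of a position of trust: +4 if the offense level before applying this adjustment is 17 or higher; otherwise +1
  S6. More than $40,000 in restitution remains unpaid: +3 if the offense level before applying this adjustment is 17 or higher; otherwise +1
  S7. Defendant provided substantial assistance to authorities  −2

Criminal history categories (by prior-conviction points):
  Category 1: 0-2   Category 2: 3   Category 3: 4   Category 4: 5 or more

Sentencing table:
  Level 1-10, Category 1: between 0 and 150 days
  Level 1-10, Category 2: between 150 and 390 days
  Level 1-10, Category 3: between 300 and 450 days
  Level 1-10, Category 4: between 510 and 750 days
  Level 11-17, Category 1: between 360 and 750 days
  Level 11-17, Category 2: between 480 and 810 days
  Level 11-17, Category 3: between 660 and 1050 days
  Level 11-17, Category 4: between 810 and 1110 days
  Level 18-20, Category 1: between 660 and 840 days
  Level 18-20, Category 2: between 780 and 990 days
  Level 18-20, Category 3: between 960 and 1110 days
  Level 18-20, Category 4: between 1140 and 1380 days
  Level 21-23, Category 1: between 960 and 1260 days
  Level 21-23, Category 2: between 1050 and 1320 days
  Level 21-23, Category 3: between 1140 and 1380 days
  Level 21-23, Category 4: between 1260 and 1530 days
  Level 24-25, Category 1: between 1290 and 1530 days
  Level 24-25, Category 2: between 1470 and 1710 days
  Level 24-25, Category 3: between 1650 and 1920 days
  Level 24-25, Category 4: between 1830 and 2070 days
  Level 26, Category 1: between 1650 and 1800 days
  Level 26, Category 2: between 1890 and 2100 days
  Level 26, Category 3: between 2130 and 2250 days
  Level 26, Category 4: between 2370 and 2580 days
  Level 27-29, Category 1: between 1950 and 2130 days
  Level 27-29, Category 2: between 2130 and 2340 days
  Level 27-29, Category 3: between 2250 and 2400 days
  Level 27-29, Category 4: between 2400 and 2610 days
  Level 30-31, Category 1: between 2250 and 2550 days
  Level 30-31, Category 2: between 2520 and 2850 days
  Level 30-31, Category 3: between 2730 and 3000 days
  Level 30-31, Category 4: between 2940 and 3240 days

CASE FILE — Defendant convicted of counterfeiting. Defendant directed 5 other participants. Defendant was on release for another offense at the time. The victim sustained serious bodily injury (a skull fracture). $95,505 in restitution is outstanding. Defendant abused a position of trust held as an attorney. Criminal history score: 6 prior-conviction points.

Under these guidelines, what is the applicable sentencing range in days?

Base offense level for counterfeiting: 23.
S1 applies: 23 + 4 = 27.
S2 applies: 27 + 3 = 30.
S3 applies: 30 + 2 = 32.
S5 applies (level before this adjustment is 32 ≥ 17, so +4): 32 + 4 = 36.
S6 applies (level before this adjustment is 36 ≥ 17, so +3): 36 + 3 = 39.
S7 does not apply.
Level 39 exceeds the maximum of 31; capped at 31.
Final offense level: 31.
Criminal history: 6 prior points → Category 4 (5+).
Level 31 falls in the 30-31 band.
Grid: Level 30-31 × Category 4 = 2940-3240 days.

2940-3240 days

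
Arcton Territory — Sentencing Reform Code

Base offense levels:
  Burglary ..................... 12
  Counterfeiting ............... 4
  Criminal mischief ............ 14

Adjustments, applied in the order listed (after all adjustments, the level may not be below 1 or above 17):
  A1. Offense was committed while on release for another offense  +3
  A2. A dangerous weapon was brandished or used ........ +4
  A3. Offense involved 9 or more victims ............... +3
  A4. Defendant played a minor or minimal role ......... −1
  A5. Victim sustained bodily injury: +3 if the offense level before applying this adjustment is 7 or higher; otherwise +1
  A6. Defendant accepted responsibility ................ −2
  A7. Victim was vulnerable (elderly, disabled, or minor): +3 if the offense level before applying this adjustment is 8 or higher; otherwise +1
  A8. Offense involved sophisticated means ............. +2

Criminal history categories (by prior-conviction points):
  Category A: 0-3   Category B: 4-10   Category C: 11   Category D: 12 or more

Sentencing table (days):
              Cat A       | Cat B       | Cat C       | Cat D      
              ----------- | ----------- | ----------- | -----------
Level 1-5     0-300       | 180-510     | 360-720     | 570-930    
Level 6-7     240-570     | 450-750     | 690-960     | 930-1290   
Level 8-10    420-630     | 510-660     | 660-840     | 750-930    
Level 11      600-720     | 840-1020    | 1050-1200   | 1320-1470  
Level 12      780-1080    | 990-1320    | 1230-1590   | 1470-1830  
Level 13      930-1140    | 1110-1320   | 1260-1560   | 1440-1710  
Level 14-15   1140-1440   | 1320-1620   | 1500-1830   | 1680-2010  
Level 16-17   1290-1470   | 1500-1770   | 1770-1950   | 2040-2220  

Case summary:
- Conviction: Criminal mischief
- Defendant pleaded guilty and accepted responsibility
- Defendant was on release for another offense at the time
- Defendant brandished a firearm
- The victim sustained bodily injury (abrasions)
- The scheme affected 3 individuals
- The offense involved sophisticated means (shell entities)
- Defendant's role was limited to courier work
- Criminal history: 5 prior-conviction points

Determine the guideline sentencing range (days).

1500-1770 days

Base offense level for criminal mischief: 14.
A1 applies: 14 + 3 = 17.
A2 applies: 17 + 4 = 21.
A4 applies: 21 − 1 = 20.
A5 applies (level before this adjustment is 20 ≥ 7, so +3): 20 + 3 = 23.
A6 applies: 23 − 2 = 21.
A7 does not apply.
A8 applies: 21 + 2 = 23.
Level 23 exceeds the maximum of 17; capped at 17.
Final offense level: 17.
Criminal history: 5 prior points → Category B (4-10).
Level 17 falls in the 16-17 band.
Grid: Level 16-17 × Category B = 1500-1770 days.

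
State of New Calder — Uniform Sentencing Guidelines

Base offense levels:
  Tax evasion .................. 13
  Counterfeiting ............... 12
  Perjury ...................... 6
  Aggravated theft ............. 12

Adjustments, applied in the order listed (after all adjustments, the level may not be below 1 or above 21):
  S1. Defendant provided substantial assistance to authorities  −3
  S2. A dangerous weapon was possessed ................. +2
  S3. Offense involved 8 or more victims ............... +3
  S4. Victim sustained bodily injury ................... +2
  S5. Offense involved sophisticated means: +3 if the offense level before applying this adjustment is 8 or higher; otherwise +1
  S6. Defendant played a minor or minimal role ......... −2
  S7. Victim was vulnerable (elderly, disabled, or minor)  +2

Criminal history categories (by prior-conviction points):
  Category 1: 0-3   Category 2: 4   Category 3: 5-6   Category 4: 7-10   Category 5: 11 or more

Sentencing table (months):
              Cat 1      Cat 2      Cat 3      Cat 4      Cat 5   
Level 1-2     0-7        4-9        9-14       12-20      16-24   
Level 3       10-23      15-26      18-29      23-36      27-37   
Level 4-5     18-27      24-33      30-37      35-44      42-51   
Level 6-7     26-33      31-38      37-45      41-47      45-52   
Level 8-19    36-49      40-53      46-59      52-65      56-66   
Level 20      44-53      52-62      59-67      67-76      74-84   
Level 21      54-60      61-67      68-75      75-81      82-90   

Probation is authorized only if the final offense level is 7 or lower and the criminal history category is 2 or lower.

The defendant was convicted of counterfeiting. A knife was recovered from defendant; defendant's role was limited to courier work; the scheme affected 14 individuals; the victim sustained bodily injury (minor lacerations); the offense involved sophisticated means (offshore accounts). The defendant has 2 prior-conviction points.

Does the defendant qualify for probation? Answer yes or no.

Base offense level for counterfeiting: 12.
S1 does not apply.
S2 applies: 12 + 2 = 14.
S3 applies: 14 + 3 = 17.
S4 applies: 17 + 2 = 19.
S5 applies (level before this adjustment is 19 ≥ 8, so +3): 19 + 3 = 22.
S6 applies: 22 − 2 = 20.
Final offense level: 20.
Criminal history: 2 prior points → Category 1 (0-3).
Level 20 falls in the 20 band.
Grid: Level 20 × Category 1 = 44-53 months.
Probation check: level 20 > 7 and category 1 ≤ 2 → not eligible.

No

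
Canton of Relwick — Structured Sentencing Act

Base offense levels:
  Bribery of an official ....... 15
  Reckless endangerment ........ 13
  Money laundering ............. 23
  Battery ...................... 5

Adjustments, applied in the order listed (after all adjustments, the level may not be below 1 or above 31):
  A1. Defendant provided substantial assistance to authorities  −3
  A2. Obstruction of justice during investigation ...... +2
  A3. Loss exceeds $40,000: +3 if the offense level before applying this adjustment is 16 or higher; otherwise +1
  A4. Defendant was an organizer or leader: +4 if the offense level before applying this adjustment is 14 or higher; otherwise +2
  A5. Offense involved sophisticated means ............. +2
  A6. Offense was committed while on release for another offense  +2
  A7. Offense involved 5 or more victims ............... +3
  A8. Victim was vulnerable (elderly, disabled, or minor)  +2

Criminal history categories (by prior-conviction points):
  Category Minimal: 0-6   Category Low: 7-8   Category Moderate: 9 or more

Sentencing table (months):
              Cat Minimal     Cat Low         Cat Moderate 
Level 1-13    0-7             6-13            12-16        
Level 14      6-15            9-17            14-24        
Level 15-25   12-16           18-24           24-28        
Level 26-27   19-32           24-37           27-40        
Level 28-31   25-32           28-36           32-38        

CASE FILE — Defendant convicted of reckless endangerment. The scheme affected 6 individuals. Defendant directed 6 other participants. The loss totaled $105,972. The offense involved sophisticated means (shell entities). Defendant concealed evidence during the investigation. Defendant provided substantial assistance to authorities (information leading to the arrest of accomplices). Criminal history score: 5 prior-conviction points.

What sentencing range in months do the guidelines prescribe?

Base offense level for reckless endangerment: 13.
A1 applies: 13 − 3 = 10.
A2 applies: 10 + 2 = 12.
A3 applies (level before this adjustment is 12 < 16, so +1): 12 + 1 = 13.
A4 applies (level before this adjustment is 13 < 14, so +2): 13 + 2 = 15.
A5 applies: 15 + 2 = 17.
A6 does not apply.
A7 applies: 17 + 3 = 20.
A8 does not apply.
Final offense level: 20.
Criminal history: 5 prior points → Category Minimal (0-6).
Level 20 falls in the 15-25 band.
Grid: Level 15-25 × Category Minimal = 12-16 months.

12-16 months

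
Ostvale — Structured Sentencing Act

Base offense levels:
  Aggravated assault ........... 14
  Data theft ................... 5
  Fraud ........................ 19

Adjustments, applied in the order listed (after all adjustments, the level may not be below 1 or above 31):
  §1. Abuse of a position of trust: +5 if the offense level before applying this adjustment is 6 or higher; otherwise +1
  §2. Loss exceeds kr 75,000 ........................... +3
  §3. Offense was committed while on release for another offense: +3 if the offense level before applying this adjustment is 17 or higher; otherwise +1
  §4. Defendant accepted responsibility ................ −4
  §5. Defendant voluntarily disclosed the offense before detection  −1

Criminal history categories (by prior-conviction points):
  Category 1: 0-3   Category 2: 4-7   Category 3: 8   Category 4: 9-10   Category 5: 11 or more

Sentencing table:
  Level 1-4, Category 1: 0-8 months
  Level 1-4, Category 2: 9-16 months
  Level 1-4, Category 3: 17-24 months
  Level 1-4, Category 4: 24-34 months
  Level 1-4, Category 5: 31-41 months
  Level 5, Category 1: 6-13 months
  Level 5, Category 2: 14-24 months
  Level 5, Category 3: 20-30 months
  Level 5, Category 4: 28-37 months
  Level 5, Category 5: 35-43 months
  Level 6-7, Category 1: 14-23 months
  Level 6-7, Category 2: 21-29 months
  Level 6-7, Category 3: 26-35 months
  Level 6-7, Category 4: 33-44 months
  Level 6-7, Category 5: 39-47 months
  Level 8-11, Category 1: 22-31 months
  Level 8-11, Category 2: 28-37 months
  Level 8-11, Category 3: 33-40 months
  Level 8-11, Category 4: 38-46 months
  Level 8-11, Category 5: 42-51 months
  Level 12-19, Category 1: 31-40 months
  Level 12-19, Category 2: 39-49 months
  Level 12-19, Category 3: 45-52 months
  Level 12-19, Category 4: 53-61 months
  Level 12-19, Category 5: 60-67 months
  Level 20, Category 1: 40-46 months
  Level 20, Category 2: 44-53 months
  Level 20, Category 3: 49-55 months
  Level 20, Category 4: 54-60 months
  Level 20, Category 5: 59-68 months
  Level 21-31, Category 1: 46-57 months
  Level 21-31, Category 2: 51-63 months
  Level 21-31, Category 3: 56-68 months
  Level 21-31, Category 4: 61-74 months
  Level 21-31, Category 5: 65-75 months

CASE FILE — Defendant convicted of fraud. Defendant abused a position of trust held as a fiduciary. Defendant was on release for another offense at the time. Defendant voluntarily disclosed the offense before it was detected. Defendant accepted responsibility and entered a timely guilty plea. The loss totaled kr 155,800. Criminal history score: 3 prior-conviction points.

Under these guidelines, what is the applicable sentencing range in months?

46-57 months

Base offense level for fraud: 19.
§1 applies (level before this adjustment is 19 ≥ 6, so +5): 19 + 5 = 24.
§2 applies: 24 + 3 = 27.
§3 applies (level before this adjustment is 27 ≥ 17, so +3): 27 + 3 = 30.
§4 applies: 30 − 4 = 26.
§5 applies: 26 − 1 = 25.
Final offense level: 25.
Criminal history: 3 prior points → Category 1 (0-3).
Level 25 falls in the 21-31 band.
Grid: Level 21-31 × Category 1 = 46-57 months.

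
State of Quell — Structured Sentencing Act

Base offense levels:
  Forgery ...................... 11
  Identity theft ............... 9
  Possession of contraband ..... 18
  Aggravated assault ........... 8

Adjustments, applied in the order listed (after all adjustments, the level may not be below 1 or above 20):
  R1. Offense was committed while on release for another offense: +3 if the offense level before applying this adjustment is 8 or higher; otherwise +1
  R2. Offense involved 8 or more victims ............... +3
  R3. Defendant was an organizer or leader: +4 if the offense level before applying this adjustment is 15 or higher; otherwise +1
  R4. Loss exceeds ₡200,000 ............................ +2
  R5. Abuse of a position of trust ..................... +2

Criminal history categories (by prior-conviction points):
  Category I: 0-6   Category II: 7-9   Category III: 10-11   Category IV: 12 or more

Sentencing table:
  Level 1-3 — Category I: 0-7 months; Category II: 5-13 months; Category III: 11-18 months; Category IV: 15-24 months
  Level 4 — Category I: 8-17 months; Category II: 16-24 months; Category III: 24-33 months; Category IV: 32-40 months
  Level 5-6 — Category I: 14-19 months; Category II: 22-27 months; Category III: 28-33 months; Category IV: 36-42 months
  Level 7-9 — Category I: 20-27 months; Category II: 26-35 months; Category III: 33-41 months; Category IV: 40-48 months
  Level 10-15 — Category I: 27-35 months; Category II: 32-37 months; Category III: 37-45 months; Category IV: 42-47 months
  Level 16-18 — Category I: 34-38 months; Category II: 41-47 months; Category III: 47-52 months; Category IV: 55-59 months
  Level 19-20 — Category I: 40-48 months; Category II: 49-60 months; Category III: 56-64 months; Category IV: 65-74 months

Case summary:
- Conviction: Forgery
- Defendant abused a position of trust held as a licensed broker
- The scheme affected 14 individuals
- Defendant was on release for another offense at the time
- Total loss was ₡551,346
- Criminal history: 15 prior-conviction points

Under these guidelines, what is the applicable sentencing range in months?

65-74 months

Base offense level for forgery: 11.
R1 applies (level before this adjustment is 11 ≥ 8, so +3): 11 + 3 = 14.
R2 applies: 14 + 3 = 17.
R4 applies: 17 + 2 = 19.
R5 applies: 19 + 2 = 21.
Level 21 exceeds the maximum of 20; capped at 20.
Final offense level: 20.
Criminal history: 15 prior points → Category IV (12+).
Level 20 falls in the 19-20 band.
Grid: Level 19-20 × Category IV = 65-74 months.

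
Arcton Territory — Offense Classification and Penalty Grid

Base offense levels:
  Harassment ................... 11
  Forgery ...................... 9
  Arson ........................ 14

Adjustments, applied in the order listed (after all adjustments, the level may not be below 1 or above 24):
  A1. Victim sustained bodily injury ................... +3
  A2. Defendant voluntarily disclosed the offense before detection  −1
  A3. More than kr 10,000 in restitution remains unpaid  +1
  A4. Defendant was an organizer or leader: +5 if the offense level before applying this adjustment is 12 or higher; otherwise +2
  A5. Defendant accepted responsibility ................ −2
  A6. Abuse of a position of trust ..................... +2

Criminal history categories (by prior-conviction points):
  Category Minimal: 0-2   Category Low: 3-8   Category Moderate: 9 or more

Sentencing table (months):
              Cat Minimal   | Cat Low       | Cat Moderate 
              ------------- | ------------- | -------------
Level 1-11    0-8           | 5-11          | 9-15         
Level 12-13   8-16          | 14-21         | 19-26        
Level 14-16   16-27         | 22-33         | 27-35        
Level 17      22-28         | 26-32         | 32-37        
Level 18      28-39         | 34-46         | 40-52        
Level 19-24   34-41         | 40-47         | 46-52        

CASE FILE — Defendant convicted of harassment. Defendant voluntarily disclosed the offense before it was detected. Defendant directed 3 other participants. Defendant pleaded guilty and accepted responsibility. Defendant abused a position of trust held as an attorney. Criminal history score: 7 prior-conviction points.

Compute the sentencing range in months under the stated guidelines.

Base offense level for harassment: 11.
A1 does not apply.
A2 applies: 11 − 1 = 10.
A3 does not apply.
A4 applies (level before this adjustment is 10 < 12, so +2): 10 + 2 = 12.
A5 applies: 12 − 2 = 10.
A6 applies: 10 + 2 = 12.
Final offense level: 12.
Criminal history: 7 prior points → Category Low (3-8).
Level 12 falls in the 12-13 band.
Grid: Level 12-13 × Category Low = 14-21 months.

14-21 months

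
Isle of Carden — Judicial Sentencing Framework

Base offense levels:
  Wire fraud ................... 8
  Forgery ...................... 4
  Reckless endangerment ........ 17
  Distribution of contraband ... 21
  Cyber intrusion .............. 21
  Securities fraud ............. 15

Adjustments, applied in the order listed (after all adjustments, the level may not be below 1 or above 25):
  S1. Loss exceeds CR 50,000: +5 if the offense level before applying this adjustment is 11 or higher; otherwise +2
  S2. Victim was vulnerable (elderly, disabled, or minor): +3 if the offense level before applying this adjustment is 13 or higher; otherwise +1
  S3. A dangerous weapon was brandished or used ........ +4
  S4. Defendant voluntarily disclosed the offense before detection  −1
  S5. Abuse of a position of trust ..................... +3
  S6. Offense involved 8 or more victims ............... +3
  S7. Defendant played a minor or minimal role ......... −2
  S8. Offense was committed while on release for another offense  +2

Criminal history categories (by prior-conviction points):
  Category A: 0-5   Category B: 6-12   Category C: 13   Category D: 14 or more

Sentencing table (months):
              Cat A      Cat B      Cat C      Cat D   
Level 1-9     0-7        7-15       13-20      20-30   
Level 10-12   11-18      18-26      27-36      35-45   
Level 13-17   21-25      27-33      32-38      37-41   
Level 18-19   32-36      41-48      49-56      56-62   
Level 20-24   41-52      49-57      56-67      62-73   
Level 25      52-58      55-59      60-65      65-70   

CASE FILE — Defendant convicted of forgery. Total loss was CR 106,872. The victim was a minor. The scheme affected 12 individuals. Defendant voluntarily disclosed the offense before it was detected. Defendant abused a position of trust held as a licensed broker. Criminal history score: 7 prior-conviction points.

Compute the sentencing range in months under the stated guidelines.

18-26 months

Base offense level for forgery: 4.
S1 applies (level before this adjustment is 4 < 11, so +2): 4 + 2 = 6.
S2 applies (level before this adjustment is 6 < 13, so +1): 6 + 1 = 7.
S3 does not apply.
S4 applies: 7 − 1 = 6.
S5 applies: 6 + 3 = 9.
S6 applies: 9 + 3 = 12.
Final offense level: 12.
Criminal history: 7 prior points → Category B (6-12).
Level 12 falls in the 10-12 band.
Grid: Level 10-12 × Category B = 18-26 months.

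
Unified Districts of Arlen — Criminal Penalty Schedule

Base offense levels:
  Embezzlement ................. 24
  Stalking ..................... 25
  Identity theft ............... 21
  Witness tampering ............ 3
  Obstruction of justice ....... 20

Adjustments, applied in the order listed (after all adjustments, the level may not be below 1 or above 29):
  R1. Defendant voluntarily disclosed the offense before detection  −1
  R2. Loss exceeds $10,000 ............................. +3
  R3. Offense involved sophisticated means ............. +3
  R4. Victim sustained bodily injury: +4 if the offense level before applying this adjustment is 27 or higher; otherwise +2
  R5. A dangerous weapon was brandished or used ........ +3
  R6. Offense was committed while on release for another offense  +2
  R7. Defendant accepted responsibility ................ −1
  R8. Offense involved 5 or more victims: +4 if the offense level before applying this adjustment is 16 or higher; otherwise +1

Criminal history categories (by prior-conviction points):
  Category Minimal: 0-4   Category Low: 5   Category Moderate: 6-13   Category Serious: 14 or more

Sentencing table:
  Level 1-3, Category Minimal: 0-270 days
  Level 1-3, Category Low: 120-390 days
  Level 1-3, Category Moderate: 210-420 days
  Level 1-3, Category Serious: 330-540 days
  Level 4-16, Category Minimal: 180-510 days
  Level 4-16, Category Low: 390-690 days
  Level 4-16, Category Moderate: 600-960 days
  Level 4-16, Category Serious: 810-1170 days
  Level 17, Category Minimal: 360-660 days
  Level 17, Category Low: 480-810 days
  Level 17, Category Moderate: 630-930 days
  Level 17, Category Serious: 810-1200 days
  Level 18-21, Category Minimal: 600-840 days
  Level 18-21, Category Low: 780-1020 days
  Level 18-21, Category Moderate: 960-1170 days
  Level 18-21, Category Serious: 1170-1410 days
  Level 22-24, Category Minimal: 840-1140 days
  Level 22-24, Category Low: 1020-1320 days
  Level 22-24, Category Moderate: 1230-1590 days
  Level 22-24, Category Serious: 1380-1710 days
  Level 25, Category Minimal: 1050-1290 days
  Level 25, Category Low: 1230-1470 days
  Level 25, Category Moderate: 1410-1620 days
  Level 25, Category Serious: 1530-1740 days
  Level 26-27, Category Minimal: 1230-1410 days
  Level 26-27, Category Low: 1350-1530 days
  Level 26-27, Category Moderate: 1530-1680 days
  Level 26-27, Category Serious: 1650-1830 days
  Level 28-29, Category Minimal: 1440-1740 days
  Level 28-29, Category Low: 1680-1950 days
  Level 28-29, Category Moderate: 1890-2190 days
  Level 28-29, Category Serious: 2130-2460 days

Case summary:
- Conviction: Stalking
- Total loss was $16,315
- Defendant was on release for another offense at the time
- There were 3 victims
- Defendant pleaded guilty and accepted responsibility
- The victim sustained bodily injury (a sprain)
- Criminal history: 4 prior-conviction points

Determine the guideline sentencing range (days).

Base offense level for stalking: 25.
R2 applies: 25 + 3 = 28.
R4 applies (level before this adjustment is 28 ≥ 27, so +4): 28 + 4 = 32.
R5 does not apply.
R6 applies: 32 + 2 = 34.
R7 applies: 34 − 1 = 33.
R8 does not apply.
Level 33 exceeds the maximum of 29; capped at 29.
Final offense level: 29.
Criminal history: 4 prior points → Category Minimal (0-4).
Level 29 falls in the 28-29 band.
Grid: Level 28-29 × Category Minimal = 1440-1740 days.

1440-1740 days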